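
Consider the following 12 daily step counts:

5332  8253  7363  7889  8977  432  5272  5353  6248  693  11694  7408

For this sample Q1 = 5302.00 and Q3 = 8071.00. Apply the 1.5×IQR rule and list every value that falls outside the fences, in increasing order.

IQR = Q3 − Q1 = 8071.00 − 5302.00 = 2769.00.
Lower fence = Q1 − 1.5·IQR = 5302.00 − 4153.50 = 1148.50.
Upper fence = Q3 + 1.5·IQR = 8071.00 + 4153.50 = 12224.50.
432 < 1148.50 → outlier.
693 < 1148.50 → outlier.
All remaining values lie within [1148.50, 12224.50].

432, 693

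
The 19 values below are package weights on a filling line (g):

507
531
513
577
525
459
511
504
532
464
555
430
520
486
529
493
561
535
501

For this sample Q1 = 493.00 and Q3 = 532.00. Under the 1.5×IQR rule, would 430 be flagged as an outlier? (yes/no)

IQR = Q3 − Q1 = 532.00 − 493.00 = 39.00.
Lower fence = Q1 − 1.5·IQR = 493.00 − 58.50 = 434.50.
Upper fence = Q3 + 1.5·IQR = 532.00 + 58.50 = 590.50.
430 lies below the lower fence.

yes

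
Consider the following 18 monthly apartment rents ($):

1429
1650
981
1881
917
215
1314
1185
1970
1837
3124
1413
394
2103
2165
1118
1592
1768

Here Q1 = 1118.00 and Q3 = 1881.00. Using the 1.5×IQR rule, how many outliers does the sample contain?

IQR = 763.00; fences at 1118.00 − 1144.50 = -26.50 and 1881.00 + 1144.50 = 3025.50.
Outside the cutoffs: 3124.

1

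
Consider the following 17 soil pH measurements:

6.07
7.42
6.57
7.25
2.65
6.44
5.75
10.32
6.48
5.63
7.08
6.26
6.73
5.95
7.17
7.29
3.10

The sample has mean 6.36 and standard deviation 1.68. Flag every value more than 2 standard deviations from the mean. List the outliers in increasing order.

2.65, 10.32

Cutoffs at x̄ ± 2s: 6.36 ± 2·1.68 = [3.00, 9.72].
2.65: z = -2.21, |z| > 2 → outlier.
10.32: z = 2.36, |z| > 2 → outlier.
Every other value lies within [3.00, 9.72].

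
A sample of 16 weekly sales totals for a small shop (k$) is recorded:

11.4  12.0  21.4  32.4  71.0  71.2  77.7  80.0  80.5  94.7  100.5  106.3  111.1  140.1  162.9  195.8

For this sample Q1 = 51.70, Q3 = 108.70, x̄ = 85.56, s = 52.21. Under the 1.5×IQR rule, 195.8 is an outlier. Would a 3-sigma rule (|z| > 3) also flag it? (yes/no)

z = (195.8 − 85.56) / 52.21 = 2.11.
|z| = 2.11 ≤ 3.

no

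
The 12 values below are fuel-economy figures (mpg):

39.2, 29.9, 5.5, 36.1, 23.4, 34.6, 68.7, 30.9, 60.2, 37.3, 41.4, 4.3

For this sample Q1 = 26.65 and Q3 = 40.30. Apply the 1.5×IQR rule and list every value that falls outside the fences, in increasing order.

4.3, 5.5, 68.7

IQR = Q3 − Q1 = 40.30 − 26.65 = 13.65.
Lower fence = Q1 − 1.5·IQR = 26.65 − 20.475 = 6.175.
Upper fence = Q3 + 1.5·IQR = 40.30 + 20.475 = 60.775.
4.3 < 6.175 → outlier.
5.5 < 6.175 → outlier.
68.7 > 60.775 → outlier.
All remaining values lie within [6.175, 60.775].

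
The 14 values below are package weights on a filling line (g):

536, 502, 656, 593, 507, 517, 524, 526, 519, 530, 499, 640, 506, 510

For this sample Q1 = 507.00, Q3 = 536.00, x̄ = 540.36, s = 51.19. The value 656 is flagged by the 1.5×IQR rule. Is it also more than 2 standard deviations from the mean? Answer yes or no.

yes

z = (656 − 540.36) / 51.19 = 2.26.
|z| = 2.26 > 2.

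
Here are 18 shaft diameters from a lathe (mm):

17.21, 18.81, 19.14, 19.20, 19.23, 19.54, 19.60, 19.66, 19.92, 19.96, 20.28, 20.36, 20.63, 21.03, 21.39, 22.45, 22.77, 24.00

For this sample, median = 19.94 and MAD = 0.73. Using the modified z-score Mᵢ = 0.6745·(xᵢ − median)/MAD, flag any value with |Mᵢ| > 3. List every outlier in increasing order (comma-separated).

|Mᵢ| > 3 ⇔ |xᵢ − 19.94| > 3·0.73/0.6745 = 3.25.
So outliers lie outside [16.69, 23.19].
24.00: M = 3.75 → outlier.

24.00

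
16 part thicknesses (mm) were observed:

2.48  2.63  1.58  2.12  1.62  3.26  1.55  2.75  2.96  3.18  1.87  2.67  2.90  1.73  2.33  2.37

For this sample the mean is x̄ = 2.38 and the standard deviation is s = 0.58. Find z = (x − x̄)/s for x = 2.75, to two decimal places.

z = (2.75 − 2.38) / 0.58 = 0.64.

0.64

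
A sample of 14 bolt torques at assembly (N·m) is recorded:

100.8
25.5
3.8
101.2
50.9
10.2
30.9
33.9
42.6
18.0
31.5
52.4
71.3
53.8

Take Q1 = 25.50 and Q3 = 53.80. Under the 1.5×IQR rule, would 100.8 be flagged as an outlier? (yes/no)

yes

IQR = Q3 − Q1 = 53.80 − 25.50 = 28.30.
Lower fence = Q1 − 1.5·IQR = 25.50 − 42.45 = -16.95.
Upper fence = Q3 + 1.5·IQR = 53.80 + 42.45 = 96.25.
100.8 lies above the upper fence.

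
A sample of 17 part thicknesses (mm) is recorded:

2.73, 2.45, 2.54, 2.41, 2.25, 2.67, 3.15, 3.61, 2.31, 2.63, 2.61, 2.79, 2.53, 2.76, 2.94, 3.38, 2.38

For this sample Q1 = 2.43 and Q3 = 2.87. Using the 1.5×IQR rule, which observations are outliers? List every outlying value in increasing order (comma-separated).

3.61

IQR = Q3 − Q1 = 2.87 − 2.43 = 0.44.
Lower fence = Q1 − 1.5·IQR = 2.43 − 0.66 = 1.77.
Upper fence = Q3 + 1.5·IQR = 2.87 + 0.66 = 3.53.
3.61 > 3.53 → outlier.
All remaining values lie within [1.77, 3.53].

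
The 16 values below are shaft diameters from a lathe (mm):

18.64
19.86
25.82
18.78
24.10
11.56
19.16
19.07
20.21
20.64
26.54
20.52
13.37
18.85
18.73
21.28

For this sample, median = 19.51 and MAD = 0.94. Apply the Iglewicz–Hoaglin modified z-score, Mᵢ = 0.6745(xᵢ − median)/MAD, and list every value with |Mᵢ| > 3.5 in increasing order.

|Mᵢ| > 3.5 ⇔ |xᵢ − 19.51| > 3.5·0.94/0.6745 = 4.88.
So outliers lie outside [14.63, 24.39].
11.56: M = -5.70 → outlier.
13.37: M = -4.41 → outlier.
25.82: M = 4.53 → outlier.
26.54: M = 5.04 → outlier.

11.56, 13.37, 25.82, 26.54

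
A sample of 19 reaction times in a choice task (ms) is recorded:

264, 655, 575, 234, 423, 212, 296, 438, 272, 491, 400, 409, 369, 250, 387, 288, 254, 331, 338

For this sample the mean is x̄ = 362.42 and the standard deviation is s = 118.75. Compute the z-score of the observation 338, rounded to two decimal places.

-0.21

z = (338 − 362.42) / 118.75 = -0.21.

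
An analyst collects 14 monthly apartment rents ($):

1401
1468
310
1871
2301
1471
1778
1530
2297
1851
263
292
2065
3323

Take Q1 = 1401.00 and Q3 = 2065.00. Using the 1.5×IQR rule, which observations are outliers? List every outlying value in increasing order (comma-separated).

IQR = Q3 − Q1 = 2065.00 − 1401.00 = 664.00.
Lower fence = Q1 − 1.5·IQR = 1401.00 − 996.00 = 405.00.
Upper fence = Q3 + 1.5·IQR = 2065.00 + 996.00 = 3061.00.
263 < 405.00 → outlier.
292 < 405.00 → outlier.
310 < 405.00 → outlier.
3323 > 3061.00 → outlier.
All remaining values lie within [405.00, 3061.00].

263, 292, 310, 3323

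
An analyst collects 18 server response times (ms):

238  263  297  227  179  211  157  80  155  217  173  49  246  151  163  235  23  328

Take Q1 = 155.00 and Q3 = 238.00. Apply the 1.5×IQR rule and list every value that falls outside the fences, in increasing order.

IQR = Q3 − Q1 = 238.00 − 155.00 = 83.00.
Lower fence = Q1 − 1.5·IQR = 155.00 − 124.50 = 30.50.
Upper fence = Q3 + 1.5·IQR = 238.00 + 124.50 = 362.50.
23 < 30.50 → outlier.
All remaining values lie within [30.50, 362.50].

23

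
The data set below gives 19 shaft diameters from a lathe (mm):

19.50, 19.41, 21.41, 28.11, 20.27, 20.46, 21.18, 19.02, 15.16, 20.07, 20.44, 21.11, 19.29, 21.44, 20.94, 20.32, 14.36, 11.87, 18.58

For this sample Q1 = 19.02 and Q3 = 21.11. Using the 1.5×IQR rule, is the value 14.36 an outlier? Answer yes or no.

IQR = Q3 − Q1 = 21.11 − 19.02 = 2.09.
Lower fence = Q1 − 1.5·IQR = 19.02 − 3.135 = 15.885.
Upper fence = Q3 + 1.5·IQR = 21.11 + 3.135 = 24.245.
14.36 lies below the lower fence.

yes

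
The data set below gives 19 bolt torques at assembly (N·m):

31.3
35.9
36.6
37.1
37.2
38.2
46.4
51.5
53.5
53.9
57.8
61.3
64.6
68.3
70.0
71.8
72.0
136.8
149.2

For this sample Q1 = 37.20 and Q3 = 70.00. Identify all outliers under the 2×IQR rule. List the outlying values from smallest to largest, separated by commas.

IQR = Q3 − Q1 = 70.00 − 37.20 = 32.80.
Lower fence = Q1 − 2·IQR = 37.20 − 65.60 = -28.40.
Upper fence = Q3 + 2·IQR = 70.00 + 65.60 = 135.60.
136.8 > 135.60 → outlier.
149.2 > 135.60 → outlier.
All remaining values lie within [-28.40, 135.60].

136.8, 149.2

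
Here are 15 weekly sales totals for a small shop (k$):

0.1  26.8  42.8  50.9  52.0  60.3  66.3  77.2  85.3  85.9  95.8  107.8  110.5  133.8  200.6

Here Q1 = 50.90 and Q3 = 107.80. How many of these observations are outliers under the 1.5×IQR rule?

1

IQR = 56.90; fences at 50.90 − 85.35 = -34.45 and 107.80 + 85.35 = 193.15.
Outside the cutoffs: 200.6.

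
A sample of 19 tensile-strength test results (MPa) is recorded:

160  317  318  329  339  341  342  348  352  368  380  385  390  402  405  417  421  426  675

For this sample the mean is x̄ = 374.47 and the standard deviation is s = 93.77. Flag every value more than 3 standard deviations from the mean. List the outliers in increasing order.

675

Cutoffs at x̄ ± 3s: 374.47 ± 3·93.77 = [93.16, 655.78].
675: z = 3.20, |z| > 3 → outlier.
Every other value lies within [93.16, 655.78].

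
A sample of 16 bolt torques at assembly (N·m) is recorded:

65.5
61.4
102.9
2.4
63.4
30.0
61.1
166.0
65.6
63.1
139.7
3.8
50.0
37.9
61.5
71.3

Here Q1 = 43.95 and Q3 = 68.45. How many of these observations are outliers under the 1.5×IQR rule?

IQR = 24.50; fences at 43.95 − 36.75 = 7.20 and 68.45 + 36.75 = 105.20.
Outside the cutoffs: 2.4, 3.8, 139.7, 166.0.

4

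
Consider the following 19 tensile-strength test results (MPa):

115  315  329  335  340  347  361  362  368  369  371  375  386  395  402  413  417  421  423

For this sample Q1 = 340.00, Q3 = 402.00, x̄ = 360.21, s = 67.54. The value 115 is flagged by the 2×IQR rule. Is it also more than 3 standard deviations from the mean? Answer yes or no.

yes

z = (115 − 360.21) / 67.54 = -3.63.
|z| = 3.63 > 3.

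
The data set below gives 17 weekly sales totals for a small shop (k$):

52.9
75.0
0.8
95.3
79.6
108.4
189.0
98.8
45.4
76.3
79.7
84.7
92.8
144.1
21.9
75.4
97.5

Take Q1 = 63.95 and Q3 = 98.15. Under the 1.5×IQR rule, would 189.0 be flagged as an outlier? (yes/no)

IQR = Q3 − Q1 = 98.15 − 63.95 = 34.20.
Lower fence = Q1 − 1.5·IQR = 63.95 − 51.30 = 12.65.
Upper fence = Q3 + 1.5·IQR = 98.15 + 51.30 = 149.45.
189.0 lies above the upper fence.

yes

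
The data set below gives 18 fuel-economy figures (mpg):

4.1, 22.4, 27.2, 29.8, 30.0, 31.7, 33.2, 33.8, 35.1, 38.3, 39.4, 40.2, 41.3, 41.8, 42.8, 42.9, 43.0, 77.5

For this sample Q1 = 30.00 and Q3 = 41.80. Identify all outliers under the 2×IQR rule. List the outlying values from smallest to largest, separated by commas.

IQR = Q3 − Q1 = 41.80 − 30.00 = 11.80.
Lower fence = Q1 − 2·IQR = 30.00 − 23.60 = 6.40.
Upper fence = Q3 + 2·IQR = 41.80 + 23.60 = 65.40.
4.1 < 6.40 → outlier.
77.5 > 65.40 → outlier.
All remaining values lie within [6.40, 65.40].

4.1, 77.5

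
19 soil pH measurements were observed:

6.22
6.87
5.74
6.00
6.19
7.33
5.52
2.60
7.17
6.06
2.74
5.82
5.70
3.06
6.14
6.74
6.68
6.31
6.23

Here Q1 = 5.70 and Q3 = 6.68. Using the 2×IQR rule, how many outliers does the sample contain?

3

IQR = 0.98; fences at 5.70 − 1.96 = 3.74 and 6.68 + 1.96 = 8.64.
Outside the cutoffs: 2.60, 2.74, 3.06.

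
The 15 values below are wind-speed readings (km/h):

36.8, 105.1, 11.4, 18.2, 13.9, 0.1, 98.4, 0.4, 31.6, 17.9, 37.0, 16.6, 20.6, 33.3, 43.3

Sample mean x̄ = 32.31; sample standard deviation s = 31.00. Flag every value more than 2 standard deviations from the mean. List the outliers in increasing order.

98.4, 105.1

Cutoffs at x̄ ± 2s: 32.31 ± 2·31.00 = [-29.69, 94.31].
98.4: z = 2.13, |z| > 2 → outlier.
105.1: z = 2.35, |z| > 2 → outlier.
Every other value lies within [-29.69, 94.31].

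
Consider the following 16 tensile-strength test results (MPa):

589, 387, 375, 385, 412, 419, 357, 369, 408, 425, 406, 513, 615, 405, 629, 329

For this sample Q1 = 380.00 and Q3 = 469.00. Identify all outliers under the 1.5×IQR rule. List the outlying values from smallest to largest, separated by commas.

615, 629

IQR = Q3 − Q1 = 469.00 − 380.00 = 89.00.
Lower fence = Q1 − 1.5·IQR = 380.00 − 133.50 = 246.50.
Upper fence = Q3 + 1.5·IQR = 469.00 + 133.50 = 602.50.
615 > 602.50 → outlier.
629 > 602.50 → outlier.
All remaining values lie within [246.50, 602.50].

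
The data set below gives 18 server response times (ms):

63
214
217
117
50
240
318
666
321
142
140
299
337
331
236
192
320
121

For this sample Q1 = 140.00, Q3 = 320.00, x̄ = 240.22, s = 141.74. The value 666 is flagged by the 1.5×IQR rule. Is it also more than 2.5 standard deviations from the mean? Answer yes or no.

yes

z = (666 − 240.22) / 141.74 = 3.00.
|z| = 3.00 > 2.5.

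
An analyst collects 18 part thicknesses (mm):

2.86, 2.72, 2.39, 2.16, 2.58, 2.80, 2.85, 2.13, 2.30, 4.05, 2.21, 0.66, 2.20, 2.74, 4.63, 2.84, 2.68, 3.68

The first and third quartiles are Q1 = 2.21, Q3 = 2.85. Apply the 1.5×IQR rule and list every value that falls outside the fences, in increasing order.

IQR = Q3 − Q1 = 2.85 − 2.21 = 0.64.
Lower fence = Q1 − 1.5·IQR = 2.21 − 0.96 = 1.25.
Upper fence = Q3 + 1.5·IQR = 2.85 + 0.96 = 3.81.
0.66 < 1.25 → outlier.
4.05 > 3.81 → outlier.
4.63 > 3.81 → outlier.
All remaining values lie within [1.25, 3.81].

0.66, 4.05, 4.63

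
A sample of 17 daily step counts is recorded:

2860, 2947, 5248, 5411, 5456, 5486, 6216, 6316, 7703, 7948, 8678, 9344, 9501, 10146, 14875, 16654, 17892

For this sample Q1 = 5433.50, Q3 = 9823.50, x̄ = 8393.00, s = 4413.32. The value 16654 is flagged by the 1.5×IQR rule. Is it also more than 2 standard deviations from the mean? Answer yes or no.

z = (16654 − 8393.00) / 4413.32 = 1.87.
|z| = 1.87 ≤ 2.

no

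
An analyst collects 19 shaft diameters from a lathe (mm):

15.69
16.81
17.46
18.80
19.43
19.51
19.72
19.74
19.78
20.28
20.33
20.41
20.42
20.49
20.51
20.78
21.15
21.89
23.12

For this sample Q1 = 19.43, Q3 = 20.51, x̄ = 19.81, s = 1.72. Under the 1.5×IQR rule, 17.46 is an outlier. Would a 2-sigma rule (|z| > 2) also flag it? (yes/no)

z = (17.46 − 19.81) / 1.72 = -1.37.
|z| = 1.37 ≤ 2.

no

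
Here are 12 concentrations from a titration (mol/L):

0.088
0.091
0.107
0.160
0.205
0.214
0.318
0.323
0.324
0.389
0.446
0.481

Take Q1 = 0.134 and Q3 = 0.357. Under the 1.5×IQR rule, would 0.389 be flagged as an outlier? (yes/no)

IQR = Q3 − Q1 = 0.357 − 0.134 = 0.223.
Lower fence = Q1 − 1.5·IQR = 0.134 − 0.3345 = -0.2005.
Upper fence = Q3 + 1.5·IQR = 0.357 + 0.3345 = 0.6915.
0.389 lies within [-0.2005, 0.6915].

no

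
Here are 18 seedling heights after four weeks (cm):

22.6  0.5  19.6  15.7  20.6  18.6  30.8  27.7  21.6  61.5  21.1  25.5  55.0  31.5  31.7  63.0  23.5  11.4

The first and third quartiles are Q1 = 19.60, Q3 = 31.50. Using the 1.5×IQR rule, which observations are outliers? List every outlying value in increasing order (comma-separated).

0.5, 55.0, 61.5, 63.0

IQR = Q3 − Q1 = 31.50 − 19.60 = 11.90.
Lower fence = Q1 − 1.5·IQR = 19.60 − 17.85 = 1.75.
Upper fence = Q3 + 1.5·IQR = 31.50 + 17.85 = 49.35.
0.5 < 1.75 → outlier.
55.0 > 49.35 → outlier.
61.5 > 49.35 → outlier.
63.0 > 49.35 → outlier.
All remaining values lie within [1.75, 49.35].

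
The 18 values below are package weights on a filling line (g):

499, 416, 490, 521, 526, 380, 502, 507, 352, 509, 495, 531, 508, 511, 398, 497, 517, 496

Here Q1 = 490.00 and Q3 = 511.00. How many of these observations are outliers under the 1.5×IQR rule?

IQR = 21.00; fences at 490.00 − 31.50 = 458.50 and 511.00 + 31.50 = 542.50.
Outside the cutoffs: 352, 380, 398, 416.

4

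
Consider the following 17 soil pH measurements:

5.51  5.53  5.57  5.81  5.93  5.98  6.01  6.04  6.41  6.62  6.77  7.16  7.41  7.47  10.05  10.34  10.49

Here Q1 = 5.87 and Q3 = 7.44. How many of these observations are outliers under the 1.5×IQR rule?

3

IQR = 1.57; fences at 5.87 − 2.355 = 3.515 and 7.44 + 2.355 = 9.795.
Outside the cutoffs: 10.05, 10.34, 10.49.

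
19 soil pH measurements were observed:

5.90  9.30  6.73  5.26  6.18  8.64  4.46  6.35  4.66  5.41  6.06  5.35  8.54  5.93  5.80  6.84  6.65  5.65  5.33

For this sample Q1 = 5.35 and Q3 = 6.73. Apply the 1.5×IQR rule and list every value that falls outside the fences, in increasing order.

IQR = Q3 − Q1 = 6.73 − 5.35 = 1.38.
Lower fence = Q1 − 1.5·IQR = 5.35 − 2.07 = 3.28.
Upper fence = Q3 + 1.5·IQR = 6.73 + 2.07 = 8.80.
9.30 > 8.80 → outlier.
All remaining values lie within [3.28, 8.80].

9.30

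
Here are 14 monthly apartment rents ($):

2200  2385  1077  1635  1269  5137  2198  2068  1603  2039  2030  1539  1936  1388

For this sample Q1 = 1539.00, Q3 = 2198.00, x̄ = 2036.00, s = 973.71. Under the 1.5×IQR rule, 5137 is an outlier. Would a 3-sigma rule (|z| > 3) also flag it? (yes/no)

z = (5137 − 2036.00) / 973.71 = 3.18.
|z| = 3.18 > 3.

yes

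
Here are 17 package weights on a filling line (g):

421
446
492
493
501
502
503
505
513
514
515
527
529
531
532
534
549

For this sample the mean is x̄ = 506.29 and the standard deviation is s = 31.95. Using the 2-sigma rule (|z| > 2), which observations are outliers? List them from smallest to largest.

421

Cutoffs at x̄ ± 2s: 506.29 ± 2·31.95 = [442.39, 570.19].
421: z = -2.67, |z| > 2 → outlier.
Every other value lies within [442.39, 570.19].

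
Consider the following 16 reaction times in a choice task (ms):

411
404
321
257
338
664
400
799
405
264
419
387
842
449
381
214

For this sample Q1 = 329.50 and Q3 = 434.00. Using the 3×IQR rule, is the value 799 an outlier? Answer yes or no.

yes

IQR = Q3 − Q1 = 434.00 − 329.50 = 104.50.
Lower fence = Q1 − 3·IQR = 329.50 − 313.50 = 16.00.
Upper fence = Q3 + 3·IQR = 434.00 + 313.50 = 747.50.
799 lies above the upper fence.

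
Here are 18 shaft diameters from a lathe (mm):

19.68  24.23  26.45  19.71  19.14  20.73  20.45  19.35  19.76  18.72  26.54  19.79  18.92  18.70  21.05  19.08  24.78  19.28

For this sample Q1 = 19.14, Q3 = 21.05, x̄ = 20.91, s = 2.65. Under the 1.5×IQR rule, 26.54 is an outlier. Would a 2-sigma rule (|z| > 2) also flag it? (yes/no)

yes

z = (26.54 − 20.91) / 2.65 = 2.12.
|z| = 2.12 > 2.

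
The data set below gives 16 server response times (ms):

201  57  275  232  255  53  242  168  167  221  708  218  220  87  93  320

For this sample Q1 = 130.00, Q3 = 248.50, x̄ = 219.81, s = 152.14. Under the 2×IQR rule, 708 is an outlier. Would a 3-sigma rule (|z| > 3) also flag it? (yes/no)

z = (708 − 219.81) / 152.14 = 3.21.
|z| = 3.21 > 3.

yes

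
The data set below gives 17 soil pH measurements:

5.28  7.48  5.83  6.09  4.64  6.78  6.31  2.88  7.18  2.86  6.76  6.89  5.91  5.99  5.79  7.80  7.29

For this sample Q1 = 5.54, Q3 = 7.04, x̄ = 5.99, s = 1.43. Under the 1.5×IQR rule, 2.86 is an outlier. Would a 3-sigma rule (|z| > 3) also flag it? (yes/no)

z = (2.86 − 5.99) / 1.43 = -2.19.
|z| = 2.19 ≤ 3.

no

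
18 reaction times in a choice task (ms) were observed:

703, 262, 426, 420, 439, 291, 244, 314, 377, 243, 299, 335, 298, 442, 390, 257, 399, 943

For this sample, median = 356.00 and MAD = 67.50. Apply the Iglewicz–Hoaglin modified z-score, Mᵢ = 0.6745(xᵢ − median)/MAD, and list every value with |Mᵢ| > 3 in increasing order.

|Mᵢ| > 3 ⇔ |xᵢ − 356.00| > 3·67.50/0.6745 = 300.22.
So outliers lie outside [55.78, 656.22].
703: M = 3.47 → outlier.
943: M = 5.87 → outlier.

703, 943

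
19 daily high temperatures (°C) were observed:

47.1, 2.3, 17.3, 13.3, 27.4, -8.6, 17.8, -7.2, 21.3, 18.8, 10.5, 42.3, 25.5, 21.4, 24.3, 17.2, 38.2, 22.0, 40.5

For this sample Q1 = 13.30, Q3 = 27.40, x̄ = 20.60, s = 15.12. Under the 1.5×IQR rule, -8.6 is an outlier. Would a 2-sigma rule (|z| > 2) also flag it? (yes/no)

no

z = (-8.6 − 20.60) / 15.12 = -1.93.
|z| = 1.93 ≤ 2.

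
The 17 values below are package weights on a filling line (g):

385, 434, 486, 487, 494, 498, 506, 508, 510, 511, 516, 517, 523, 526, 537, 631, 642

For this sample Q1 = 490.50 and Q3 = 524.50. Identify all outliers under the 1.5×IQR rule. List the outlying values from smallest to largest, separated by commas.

385, 434, 631, 642

IQR = Q3 − Q1 = 524.50 − 490.50 = 34.00.
Lower fence = Q1 − 1.5·IQR = 490.50 − 51.00 = 439.50.
Upper fence = Q3 + 1.5·IQR = 524.50 + 51.00 = 575.50.
385 < 439.50 → outlier.
434 < 439.50 → outlier.
631 > 575.50 → outlier.
642 > 575.50 → outlier.
All remaining values lie within [439.50, 575.50].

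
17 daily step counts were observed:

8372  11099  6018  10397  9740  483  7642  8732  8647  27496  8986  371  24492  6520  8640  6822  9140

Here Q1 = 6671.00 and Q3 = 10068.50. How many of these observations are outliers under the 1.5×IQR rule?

4

IQR = 3397.50; fences at 6671.00 − 5096.25 = 1574.75 and 10068.50 + 5096.25 = 15164.75.
Outside the cutoffs: 371, 483, 24492, 27496.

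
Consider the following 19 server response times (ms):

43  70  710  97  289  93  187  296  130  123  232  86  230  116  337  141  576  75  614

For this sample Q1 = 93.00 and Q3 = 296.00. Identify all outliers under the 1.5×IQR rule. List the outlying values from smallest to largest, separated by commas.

614, 710

IQR = Q3 − Q1 = 296.00 − 93.00 = 203.00.
Lower fence = Q1 − 1.5·IQR = 93.00 − 304.50 = -211.50.
Upper fence = Q3 + 1.5·IQR = 296.00 + 304.50 = 600.50.
614 > 600.50 → outlier.
710 > 600.50 → outlier.
All remaining values lie within [-211.50, 600.50].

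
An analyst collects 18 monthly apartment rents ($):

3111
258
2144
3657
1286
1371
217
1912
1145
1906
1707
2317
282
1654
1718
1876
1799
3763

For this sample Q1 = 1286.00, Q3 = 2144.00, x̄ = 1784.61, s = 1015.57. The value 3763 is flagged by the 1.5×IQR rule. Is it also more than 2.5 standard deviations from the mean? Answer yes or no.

z = (3763 − 1784.61) / 1015.57 = 1.95.
|z| = 1.95 ≤ 2.5.

no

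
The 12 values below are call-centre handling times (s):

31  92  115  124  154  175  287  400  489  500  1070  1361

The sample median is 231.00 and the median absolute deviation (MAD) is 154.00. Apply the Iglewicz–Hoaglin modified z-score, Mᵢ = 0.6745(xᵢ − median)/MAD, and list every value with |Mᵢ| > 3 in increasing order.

1070, 1361

|Mᵢ| > 3 ⇔ |xᵢ − 231.00| > 3·154.00/0.6745 = 684.95.
So outliers lie outside [-453.95, 915.95].
1070: M = 3.67 → outlier.
1361: M = 4.95 → outlier.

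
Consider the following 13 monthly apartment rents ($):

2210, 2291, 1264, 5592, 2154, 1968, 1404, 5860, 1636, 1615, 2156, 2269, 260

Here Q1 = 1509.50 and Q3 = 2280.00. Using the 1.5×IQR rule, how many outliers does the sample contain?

3

IQR = 770.50; fences at 1509.50 − 1155.75 = 353.75 and 2280.00 + 1155.75 = 3435.75.
Outside the cutoffs: 260, 5592, 5860.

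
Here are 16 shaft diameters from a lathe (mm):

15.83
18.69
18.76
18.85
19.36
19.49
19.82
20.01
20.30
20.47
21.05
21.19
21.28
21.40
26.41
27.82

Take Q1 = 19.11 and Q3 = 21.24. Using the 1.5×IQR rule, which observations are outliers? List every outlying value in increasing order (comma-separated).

15.83, 26.41, 27.82

IQR = Q3 − Q1 = 21.24 − 19.11 = 2.13.
Lower fence = Q1 − 1.5·IQR = 19.11 − 3.195 = 15.915.
Upper fence = Q3 + 1.5·IQR = 21.24 + 3.195 = 24.435.
15.83 < 15.915 → outlier.
26.41 > 24.435 → outlier.
27.82 > 24.435 → outlier.
All remaining values lie within [15.915, 24.435].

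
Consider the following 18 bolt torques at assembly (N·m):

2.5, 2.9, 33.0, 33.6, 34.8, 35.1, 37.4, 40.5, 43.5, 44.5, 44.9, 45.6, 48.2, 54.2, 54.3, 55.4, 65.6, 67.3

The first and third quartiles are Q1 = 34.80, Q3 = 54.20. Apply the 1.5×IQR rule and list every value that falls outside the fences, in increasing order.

2.5, 2.9

IQR = Q3 − Q1 = 54.20 − 34.80 = 19.40.
Lower fence = Q1 − 1.5·IQR = 34.80 − 29.10 = 5.70.
Upper fence = Q3 + 1.5·IQR = 54.20 + 29.10 = 83.30.
2.5 < 5.70 → outlier.
2.9 < 5.70 → outlier.
All remaining values lie within [5.70, 83.30].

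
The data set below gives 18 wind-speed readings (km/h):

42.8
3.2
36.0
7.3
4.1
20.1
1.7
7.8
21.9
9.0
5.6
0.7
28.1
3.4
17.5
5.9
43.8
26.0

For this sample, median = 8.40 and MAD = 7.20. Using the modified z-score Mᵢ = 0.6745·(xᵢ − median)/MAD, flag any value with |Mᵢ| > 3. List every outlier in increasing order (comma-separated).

|Mᵢ| > 3 ⇔ |xᵢ − 8.40| > 3·7.20/0.6745 = 32.02.
So outliers lie outside [-23.62, 40.42].
42.8: M = 3.22 → outlier.
43.8: M = 3.32 → outlier.

42.8, 43.8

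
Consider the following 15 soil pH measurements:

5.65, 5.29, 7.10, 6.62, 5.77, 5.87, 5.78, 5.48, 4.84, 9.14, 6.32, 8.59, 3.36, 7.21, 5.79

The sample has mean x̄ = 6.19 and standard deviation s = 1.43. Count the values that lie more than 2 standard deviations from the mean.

Cutoffs: x̄ ± 2s = [3.33, 9.05].
Outside the cutoffs: 9.14.

1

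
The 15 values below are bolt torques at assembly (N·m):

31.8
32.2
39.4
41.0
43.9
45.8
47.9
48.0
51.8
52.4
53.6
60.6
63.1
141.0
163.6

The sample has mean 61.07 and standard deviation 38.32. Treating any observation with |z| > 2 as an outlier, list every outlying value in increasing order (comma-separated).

141.0, 163.6

Cutoffs at x̄ ± 2s: 61.07 ± 2·38.32 = [-15.57, 137.71].
141.0: z = 2.09, |z| > 2 → outlier.
163.6: z = 2.68, |z| > 2 → outlier.
Every other value lies within [-15.57, 137.71].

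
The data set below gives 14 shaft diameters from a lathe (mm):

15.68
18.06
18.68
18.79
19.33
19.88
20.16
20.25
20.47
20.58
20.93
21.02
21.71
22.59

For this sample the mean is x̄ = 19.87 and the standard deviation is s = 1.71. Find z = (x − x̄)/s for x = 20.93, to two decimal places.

0.62

z = (20.93 − 19.87) / 1.71 = 0.62.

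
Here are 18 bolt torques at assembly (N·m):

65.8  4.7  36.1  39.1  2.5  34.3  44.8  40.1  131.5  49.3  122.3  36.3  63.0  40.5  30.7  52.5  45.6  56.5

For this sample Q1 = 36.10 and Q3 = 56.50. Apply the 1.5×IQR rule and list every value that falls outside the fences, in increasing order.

2.5, 4.7, 122.3, 131.5

IQR = Q3 − Q1 = 56.50 − 36.10 = 20.40.
Lower fence = Q1 − 1.5·IQR = 36.10 − 30.60 = 5.50.
Upper fence = Q3 + 1.5·IQR = 56.50 + 30.60 = 87.10.
2.5 < 5.50 → outlier.
4.7 < 5.50 → outlier.
122.3 > 87.10 → outlier.
131.5 > 87.10 → outlier.
All remaining values lie within [5.50, 87.10].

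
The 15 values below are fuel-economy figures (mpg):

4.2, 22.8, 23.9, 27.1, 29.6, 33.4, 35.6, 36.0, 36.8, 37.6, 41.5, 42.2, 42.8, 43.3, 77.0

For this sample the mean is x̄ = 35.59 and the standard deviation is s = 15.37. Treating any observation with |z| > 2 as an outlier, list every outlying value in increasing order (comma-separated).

4.2, 77.0

Cutoffs at x̄ ± 2s: 35.59 ± 2·15.37 = [4.85, 66.33].
4.2: z = -2.04, |z| > 2 → outlier.
77.0: z = 2.69, |z| > 2 → outlier.
Every other value lies within [4.85, 66.33].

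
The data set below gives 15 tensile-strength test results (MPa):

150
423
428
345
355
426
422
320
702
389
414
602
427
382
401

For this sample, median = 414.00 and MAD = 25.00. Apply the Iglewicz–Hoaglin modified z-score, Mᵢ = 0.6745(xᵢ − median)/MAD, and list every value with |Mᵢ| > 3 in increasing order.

150, 602, 702

|Mᵢ| > 3 ⇔ |xᵢ − 414.00| > 3·25.00/0.6745 = 111.19.
So outliers lie outside [302.81, 525.19].
150: M = -7.12 → outlier.
602: M = 5.07 → outlier.
702: M = 7.77 → outlier.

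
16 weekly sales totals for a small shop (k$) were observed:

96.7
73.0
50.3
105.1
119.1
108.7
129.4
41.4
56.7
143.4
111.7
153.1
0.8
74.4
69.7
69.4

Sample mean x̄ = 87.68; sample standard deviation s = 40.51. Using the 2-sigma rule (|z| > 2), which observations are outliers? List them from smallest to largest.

Cutoffs at x̄ ± 2s: 87.68 ± 2·40.51 = [6.66, 168.70].
0.8: z = -2.14, |z| > 2 → outlier.
Every other value lies within [6.66, 168.70].

0.8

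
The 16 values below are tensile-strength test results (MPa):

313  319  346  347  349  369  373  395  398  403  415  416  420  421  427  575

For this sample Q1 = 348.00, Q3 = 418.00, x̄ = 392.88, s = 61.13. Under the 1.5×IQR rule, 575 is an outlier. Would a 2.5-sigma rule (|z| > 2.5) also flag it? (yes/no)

yes

z = (575 − 392.88) / 61.13 = 2.98.
|z| = 2.98 > 2.5.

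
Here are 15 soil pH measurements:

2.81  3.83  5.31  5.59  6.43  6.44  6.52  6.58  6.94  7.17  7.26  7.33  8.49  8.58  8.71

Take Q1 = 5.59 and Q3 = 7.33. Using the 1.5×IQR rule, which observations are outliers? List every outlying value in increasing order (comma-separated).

IQR = Q3 − Q1 = 7.33 − 5.59 = 1.74.
Lower fence = Q1 − 1.5·IQR = 5.59 − 2.61 = 2.98.
Upper fence = Q3 + 1.5·IQR = 7.33 + 2.61 = 9.94.
2.81 < 2.98 → outlier.
All remaining values lie within [2.98, 9.94].

2.81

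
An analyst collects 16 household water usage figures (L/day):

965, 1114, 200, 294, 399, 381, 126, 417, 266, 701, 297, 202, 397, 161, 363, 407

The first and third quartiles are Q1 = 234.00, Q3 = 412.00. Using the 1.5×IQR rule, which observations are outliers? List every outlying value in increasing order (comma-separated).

701, 965, 1114

IQR = Q3 − Q1 = 412.00 − 234.00 = 178.00.
Lower fence = Q1 − 1.5·IQR = 234.00 − 267.00 = -33.00.
Upper fence = Q3 + 1.5·IQR = 412.00 + 267.00 = 679.00.
701 > 679.00 → outlier.
965 > 679.00 → outlier.
1114 > 679.00 → outlier.
All remaining values lie within [-33.00, 679.00].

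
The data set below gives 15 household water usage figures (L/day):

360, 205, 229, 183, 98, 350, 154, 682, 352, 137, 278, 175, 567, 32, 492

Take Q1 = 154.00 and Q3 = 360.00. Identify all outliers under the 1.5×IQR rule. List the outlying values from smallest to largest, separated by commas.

IQR = Q3 − Q1 = 360.00 − 154.00 = 206.00.
Lower fence = Q1 − 1.5·IQR = 154.00 − 309.00 = -155.00.
Upper fence = Q3 + 1.5·IQR = 360.00 + 309.00 = 669.00.
682 > 669.00 → outlier.
All remaining values lie within [-155.00, 669.00].

682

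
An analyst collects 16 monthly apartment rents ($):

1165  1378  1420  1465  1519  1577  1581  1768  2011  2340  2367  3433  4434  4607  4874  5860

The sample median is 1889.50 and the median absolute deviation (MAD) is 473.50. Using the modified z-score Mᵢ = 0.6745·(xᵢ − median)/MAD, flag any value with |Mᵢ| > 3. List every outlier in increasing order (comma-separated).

|Mᵢ| > 3 ⇔ |xᵢ − 1889.50| > 3·473.50/0.6745 = 2106.00.
So outliers lie outside [-216.50, 3995.50].
4434: M = 3.62 → outlier.
4607: M = 3.87 → outlier.
4874: M = 4.25 → outlier.
5860: M = 5.66 → outlier.

4434, 4607, 4874, 5860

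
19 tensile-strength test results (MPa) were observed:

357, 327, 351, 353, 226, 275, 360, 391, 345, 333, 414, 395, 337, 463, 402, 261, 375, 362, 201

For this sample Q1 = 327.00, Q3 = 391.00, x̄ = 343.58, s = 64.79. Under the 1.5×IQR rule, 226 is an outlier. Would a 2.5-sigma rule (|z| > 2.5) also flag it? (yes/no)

z = (226 − 343.58) / 64.79 = -1.81.
|z| = 1.81 ≤ 2.5.

no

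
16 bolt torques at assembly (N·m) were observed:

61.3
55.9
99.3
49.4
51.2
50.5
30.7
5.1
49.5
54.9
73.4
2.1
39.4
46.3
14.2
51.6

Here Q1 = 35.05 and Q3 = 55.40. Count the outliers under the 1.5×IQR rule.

IQR = 20.35; fences at 35.05 − 30.525 = 4.525 and 55.40 + 30.525 = 85.925.
Outside the cutoffs: 2.1, 99.3.

2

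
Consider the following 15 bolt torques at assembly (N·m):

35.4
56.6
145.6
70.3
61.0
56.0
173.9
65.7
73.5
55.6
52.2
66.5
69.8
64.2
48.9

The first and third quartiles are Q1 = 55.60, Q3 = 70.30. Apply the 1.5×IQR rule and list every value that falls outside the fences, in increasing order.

145.6, 173.9

IQR = Q3 − Q1 = 70.30 − 55.60 = 14.70.
Lower fence = Q1 − 1.5·IQR = 55.60 − 22.05 = 33.55.
Upper fence = Q3 + 1.5·IQR = 70.30 + 22.05 = 92.35.
145.6 > 92.35 → outlier.
173.9 > 92.35 → outlier.
All remaining values lie within [33.55, 92.35].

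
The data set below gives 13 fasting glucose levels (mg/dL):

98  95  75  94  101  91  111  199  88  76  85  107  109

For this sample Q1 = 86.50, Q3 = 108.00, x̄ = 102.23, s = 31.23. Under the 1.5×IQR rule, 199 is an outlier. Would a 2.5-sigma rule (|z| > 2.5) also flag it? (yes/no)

yes

z = (199 − 102.23) / 31.23 = 3.10.
|z| = 3.10 > 2.5.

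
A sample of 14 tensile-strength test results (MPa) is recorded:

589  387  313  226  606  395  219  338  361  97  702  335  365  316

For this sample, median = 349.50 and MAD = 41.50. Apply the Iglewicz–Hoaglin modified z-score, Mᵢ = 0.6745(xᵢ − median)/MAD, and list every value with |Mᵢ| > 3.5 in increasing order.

97, 589, 606, 702

|Mᵢ| > 3.5 ⇔ |xᵢ − 349.50| > 3.5·41.50/0.6745 = 215.34.
So outliers lie outside [134.16, 564.84].
97: M = -4.10 → outlier.
589: M = 3.89 → outlier.
606: M = 4.17 → outlier.
702: M = 5.73 → outlier.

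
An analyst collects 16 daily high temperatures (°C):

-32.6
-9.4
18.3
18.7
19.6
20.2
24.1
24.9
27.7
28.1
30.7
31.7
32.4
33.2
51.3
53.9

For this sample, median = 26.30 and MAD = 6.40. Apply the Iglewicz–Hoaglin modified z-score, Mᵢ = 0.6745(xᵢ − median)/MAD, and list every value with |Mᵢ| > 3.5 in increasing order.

|Mᵢ| > 3.5 ⇔ |xᵢ − 26.30| > 3.5·6.40/0.6745 = 33.21.
So outliers lie outside [-6.91, 59.51].
-32.6: M = -6.21 → outlier.
-9.4: M = -3.76 → outlier.

-32.6, -9.4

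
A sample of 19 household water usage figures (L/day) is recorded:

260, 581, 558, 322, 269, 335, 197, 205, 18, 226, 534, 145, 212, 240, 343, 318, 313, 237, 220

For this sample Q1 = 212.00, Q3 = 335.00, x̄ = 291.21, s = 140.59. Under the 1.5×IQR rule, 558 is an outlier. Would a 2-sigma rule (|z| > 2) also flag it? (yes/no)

no

z = (558 − 291.21) / 140.59 = 1.90.
|z| = 1.90 ≤ 2.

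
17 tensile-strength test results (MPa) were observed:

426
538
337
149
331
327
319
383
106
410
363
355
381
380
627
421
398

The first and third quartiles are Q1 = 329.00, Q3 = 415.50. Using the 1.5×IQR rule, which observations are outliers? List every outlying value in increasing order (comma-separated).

IQR = Q3 − Q1 = 415.50 − 329.00 = 86.50.
Lower fence = Q1 − 1.5·IQR = 329.00 − 129.75 = 199.25.
Upper fence = Q3 + 1.5·IQR = 415.50 + 129.75 = 545.25.
106 < 199.25 → outlier.
149 < 199.25 → outlier.
627 > 545.25 → outlier.
All remaining values lie within [199.25, 545.25].

106, 149, 627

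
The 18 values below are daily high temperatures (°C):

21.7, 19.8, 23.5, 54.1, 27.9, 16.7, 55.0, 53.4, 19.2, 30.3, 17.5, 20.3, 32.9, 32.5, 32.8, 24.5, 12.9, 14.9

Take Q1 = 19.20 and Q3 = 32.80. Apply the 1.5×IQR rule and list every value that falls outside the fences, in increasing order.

53.4, 54.1, 55.0

IQR = Q3 − Q1 = 32.80 − 19.20 = 13.60.
Lower fence = Q1 − 1.5·IQR = 19.20 − 20.40 = -1.20.
Upper fence = Q3 + 1.5·IQR = 32.80 + 20.40 = 53.20.
53.4 > 53.20 → outlier.
54.1 > 53.20 → outlier.
55.0 > 53.20 → outlier.
All remaining values lie within [-1.20, 53.20].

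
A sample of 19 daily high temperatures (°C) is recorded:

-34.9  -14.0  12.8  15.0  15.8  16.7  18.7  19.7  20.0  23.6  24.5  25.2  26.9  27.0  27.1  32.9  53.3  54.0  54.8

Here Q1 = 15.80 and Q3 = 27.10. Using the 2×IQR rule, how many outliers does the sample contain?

5

IQR = 11.30; fences at 15.80 − 22.60 = -6.80 and 27.10 + 22.60 = 49.70.
Outside the cutoffs: -34.9, -14.0, 53.3, 54.0, 54.8.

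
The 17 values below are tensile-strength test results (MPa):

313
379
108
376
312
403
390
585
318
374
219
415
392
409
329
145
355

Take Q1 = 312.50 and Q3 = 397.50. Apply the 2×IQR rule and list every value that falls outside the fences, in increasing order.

108, 585

IQR = Q3 − Q1 = 397.50 − 312.50 = 85.00.
Lower fence = Q1 − 2·IQR = 312.50 − 170.00 = 142.50.
Upper fence = Q3 + 2·IQR = 397.50 + 170.00 = 567.50.
108 < 142.50 → outlier.
585 > 567.50 → outlier.
All remaining values lie within [142.50, 567.50].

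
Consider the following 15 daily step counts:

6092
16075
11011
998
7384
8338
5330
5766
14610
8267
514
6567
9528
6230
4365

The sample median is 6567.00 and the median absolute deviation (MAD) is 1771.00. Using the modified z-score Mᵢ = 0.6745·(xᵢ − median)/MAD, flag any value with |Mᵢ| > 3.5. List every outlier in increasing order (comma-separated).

16075

|Mᵢ| > 3.5 ⇔ |xᵢ − 6567.00| > 3.5·1771.00/0.6745 = 9189.77.
So outliers lie outside [-2622.77, 15756.77].
16075: M = 3.62 → outlier.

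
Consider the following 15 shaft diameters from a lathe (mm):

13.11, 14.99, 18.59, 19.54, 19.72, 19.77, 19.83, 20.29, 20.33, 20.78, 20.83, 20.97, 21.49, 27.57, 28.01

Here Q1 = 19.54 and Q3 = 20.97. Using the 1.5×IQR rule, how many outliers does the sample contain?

IQR = 1.43; fences at 19.54 − 2.145 = 17.395 and 20.97 + 2.145 = 23.115.
Outside the cutoffs: 13.11, 14.99, 27.57, 28.01.

4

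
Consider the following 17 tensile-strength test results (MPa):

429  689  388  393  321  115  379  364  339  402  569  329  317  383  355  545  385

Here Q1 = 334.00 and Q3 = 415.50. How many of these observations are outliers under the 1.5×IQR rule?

4

IQR = 81.50; fences at 334.00 − 122.25 = 211.75 and 415.50 + 122.25 = 537.75.
Outside the cutoffs: 115, 545, 569, 689.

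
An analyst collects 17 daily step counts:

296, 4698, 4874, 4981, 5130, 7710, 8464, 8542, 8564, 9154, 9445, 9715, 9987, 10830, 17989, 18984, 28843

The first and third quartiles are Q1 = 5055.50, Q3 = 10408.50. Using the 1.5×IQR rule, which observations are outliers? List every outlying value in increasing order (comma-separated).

IQR = Q3 − Q1 = 10408.50 − 5055.50 = 5353.00.
Lower fence = Q1 − 1.5·IQR = 5055.50 − 8029.50 = -2974.00.
Upper fence = Q3 + 1.5·IQR = 10408.50 + 8029.50 = 18438.00.
18984 > 18438.00 → outlier.
28843 > 18438.00 → outlier.
All remaining values lie within [-2974.00, 18438.00].

18984, 28843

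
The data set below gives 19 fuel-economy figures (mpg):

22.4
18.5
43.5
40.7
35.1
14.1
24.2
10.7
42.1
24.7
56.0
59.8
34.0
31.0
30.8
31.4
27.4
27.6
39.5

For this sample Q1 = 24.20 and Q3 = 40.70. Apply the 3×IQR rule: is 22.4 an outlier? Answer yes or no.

no

IQR = Q3 − Q1 = 40.70 − 24.20 = 16.50.
Lower fence = Q1 − 3·IQR = 24.20 − 49.50 = -25.30.
Upper fence = Q3 + 3·IQR = 40.70 + 49.50 = 90.20.
22.4 lies within [-25.30, 90.20].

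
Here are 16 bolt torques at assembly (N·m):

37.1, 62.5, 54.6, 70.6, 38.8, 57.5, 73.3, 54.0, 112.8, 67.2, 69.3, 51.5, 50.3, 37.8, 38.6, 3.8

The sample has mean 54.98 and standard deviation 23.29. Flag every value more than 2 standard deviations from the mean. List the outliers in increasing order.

3.8, 112.8

Cutoffs at x̄ ± 2s: 54.98 ± 2·23.29 = [8.40, 101.56].
3.8: z = -2.20, |z| > 2 → outlier.
112.8: z = 2.48, |z| > 2 → outlier.
Every other value lies within [8.40, 101.56].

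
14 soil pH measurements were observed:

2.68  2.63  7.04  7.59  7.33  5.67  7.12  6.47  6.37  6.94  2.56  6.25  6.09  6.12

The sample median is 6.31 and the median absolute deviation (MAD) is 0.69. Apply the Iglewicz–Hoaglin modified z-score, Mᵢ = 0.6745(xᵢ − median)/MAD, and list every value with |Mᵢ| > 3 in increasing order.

|Mᵢ| > 3 ⇔ |xᵢ − 6.31| > 3·0.69/0.6745 = 3.07.
So outliers lie outside [3.24, 9.38].
2.56: M = -3.67 → outlier.
2.63: M = -3.60 → outlier.
2.68: M = -3.55 → outlier.

2.56, 2.63, 2.68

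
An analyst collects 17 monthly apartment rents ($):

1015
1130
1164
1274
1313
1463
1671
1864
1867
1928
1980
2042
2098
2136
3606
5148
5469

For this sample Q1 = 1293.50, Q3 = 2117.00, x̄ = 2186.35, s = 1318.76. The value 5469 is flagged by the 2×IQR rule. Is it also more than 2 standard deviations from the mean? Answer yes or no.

yes

z = (5469 − 2186.35) / 1318.76 = 2.49.
|z| = 2.49 > 2.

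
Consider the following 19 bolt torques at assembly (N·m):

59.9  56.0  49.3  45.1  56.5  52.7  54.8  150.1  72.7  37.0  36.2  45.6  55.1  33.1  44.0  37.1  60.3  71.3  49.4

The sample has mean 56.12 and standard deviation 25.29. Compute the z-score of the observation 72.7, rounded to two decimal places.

z = (72.7 − 56.12) / 25.29 = 0.66.

0.66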